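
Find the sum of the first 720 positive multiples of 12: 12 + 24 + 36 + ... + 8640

Factor out 12: = 12(1 + 2 + ... + 720) = 12 × n(n+1)/2
= 12 × 720×721/2
= 12 × 259560
= 3114720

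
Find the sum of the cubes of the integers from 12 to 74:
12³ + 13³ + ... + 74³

Use ∑_{k=1}^{n} k³ = [n(n+1)/2]², then subtract the first 11 terms.
∑_{k=1}^{74} k³ = [74×75/2]² = 2775² = 7700625
∑_{k=1}^{11} k³ = [11×12/2]² = 66² = 4356
∑_{k=12}^{74} k³ = 7700625 - 4356 = 7696269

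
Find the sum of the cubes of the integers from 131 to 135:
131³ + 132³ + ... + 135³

Use ∑_{k=1}^{n} k³ = [n(n+1)/2]², then subtract the first 130 terms.
∑_{k=1}^{135} k³ = [135×136/2]² = 9180² = 84272400
∑_{k=1}^{130} k³ = [130×131/2]² = 8515² = 72505225
∑_{k=131}^{135} k³ = 84272400 - 72505225 = 11767175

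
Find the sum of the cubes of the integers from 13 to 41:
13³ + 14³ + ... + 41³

Use ∑_{k=1}^{n} k³ = [n(n+1)/2]², then subtract the first 12 terms.
∑_{k=1}^{41} k³ = [41×42/2]² = 861² = 741321
∑_{k=1}^{12} k³ = [12×13/2]² = 78² = 6084
∑_{k=13}^{41} k³ = 741321 - 6084 = 735237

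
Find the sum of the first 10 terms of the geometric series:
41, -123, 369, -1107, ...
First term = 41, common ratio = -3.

Sₙ = a(1 - rⁿ) / (1 - r)
S_10 = 41(1 - (-3)^10) / (1 - (-3))
S_10 = 41(1 - 59049) / (4)
S_10 = -605242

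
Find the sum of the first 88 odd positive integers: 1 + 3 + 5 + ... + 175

Sum of first n odd numbers = n²
= 88²
= 7744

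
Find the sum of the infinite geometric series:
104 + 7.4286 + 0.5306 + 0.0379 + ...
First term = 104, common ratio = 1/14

For |r| < 1, S = a / (1 - r)
S = 104 / (1 - (1/14))
S = 104 / (13/14)
S = 112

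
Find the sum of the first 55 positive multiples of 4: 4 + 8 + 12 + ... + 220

Factor out 4: = 4(1 + 2 + ... + 55) = 4 × n(n+1)/2
= 4 × 55×56/2
= 4 × 1540
= 6160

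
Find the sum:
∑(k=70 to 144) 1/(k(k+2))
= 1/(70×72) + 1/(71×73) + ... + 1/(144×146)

Partial fractions: 1/(k(k+2)) = (1/2)[1/k - 1/(k+2)]
Telescoping leaves the first two and last two terms:
= (1/2)[1/70 + 1/71 - 1/145 - 1/146]
= 15387/2104298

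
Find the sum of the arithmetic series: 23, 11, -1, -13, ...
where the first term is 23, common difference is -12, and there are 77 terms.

Sₙ = n/2 × (first + last)
Last term = a + (n-1)d = 23 + (77-1)×(-12) = -889
S_77 = 77/2 × (23 + (-889))
S_77 = 77/2 × (-866) = -33341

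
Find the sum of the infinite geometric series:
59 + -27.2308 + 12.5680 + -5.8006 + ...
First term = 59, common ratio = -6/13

For |r| < 1, S = a / (1 - r)
S = 59 / (1 - (-6/13))
S = 59 / (19/13)
S = 767/19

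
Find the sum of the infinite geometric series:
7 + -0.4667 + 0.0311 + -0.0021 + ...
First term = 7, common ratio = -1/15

For |r| < 1, S = a / (1 - r)
S = 7 / (1 - (-1/15))
S = 7 / (16/15)
S = 105/16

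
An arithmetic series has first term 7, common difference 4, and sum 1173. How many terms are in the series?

Using S = n/2 × [2a + (n-1)d]
1173 = n/2 × [2(7) + (n-1)(4)]
1173 = n/2 × [14 + 4n - 4]
2346 = n × [10 + 4n]
4n² + (10)n - 2346 = 0
Discriminant: Δ = (10)² - 4(4)(-2346) = 100 + 37536 = 37636
√Δ = 194
n = [-(10) + √Δ] / (2·4) = (-10 + 194) / 8 = 184 / 8 = 23
(The negative root is discarded since n must be a positive integer.)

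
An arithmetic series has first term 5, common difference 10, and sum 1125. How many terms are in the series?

Using S = n/2 × [2a + (n-1)d]
1125 = n/2 × [2(5) + (n-1)(10)]
1125 = n/2 × [10 + 10n - 10]
2250 = n × [0 + 10n]
10n² + (0)n - 2250 = 0
Discriminant: Δ = (0)² - 4(10)(-2250) = 0 + 90000 = 90000
√Δ = 300
n = [-(0) + √Δ] / (2·10) = (0 + 300) / 20 = 300 / 20 = 15
(The negative root is discarded since n must be a positive integer.)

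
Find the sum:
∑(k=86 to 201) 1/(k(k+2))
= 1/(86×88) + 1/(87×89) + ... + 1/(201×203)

Partial fractions: 1/(k(k+2)) = (1/2)[1/k - 1/(k+2)]
Telescoping leaves the first two and last two terms:
= (1/2)[1/86 + 1/87 - 1/202 - 1/203]
= 35033/5289774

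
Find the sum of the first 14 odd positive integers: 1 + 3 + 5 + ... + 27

Sum of first n odd numbers = n²
= 14²
= 196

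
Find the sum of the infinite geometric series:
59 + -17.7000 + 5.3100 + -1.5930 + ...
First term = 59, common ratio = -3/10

For |r| < 1, S = a / (1 - r)
S = 59 / (1 - (-3/10))
S = 59 / (13/10)
S = 590/13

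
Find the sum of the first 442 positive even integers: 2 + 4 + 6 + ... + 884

Sum of first n even numbers = n(n+1)
= 442×443
= 195806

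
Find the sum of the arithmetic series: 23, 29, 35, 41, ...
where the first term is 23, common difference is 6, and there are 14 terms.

Sₙ = n/2 × (first + last)
Last term = a + (n-1)d = 23 + (14-1)×6 = 101
S_14 = 14/2 × (23 + 101)
S_14 = 14/2 × 124 = 868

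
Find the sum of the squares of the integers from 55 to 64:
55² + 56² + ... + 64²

Use ∑_{k=1}^{n} k² = n(n+1)(2n+1)/6, then subtract the first 54 terms.
∑_{k=1}^{64} k² = 64×65×129/6 = 89440
∑_{k=1}^{54} k² = 54×55×109/6 = 53955
∑_{k=55}^{64} k² = 89440 - 53955 = 35485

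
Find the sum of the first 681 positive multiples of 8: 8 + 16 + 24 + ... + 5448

Factor out 8: = 8(1 + 2 + ... + 681) = 8 × n(n+1)/2
= 8 × 681×682/2
= 8 × 232221
= 1857768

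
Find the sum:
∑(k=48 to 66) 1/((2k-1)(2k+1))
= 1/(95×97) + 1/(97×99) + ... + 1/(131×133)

Partial fractions: 1/((2k-1)(2k+1)) = (1/2)[1/(2k-1) - 1/(2k+1)]
The series telescopes:
= (1/2)[1/95 - 1/133]
= 1/665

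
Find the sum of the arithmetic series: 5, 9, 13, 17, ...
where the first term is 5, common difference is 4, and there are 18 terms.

Sₙ = n/2 × (first + last)
Last term = a + (n-1)d = 5 + (18-1)×4 = 73
S_18 = 18/2 × (5 + 73)
S_18 = 18/2 × 78 = 702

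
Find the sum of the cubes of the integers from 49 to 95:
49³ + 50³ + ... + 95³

Use ∑_{k=1}^{n} k³ = [n(n+1)/2]², then subtract the first 48 terms.
∑_{k=1}^{95} k³ = [95×96/2]² = 4560² = 20793600
∑_{k=1}^{48} k³ = [48×49/2]² = 1176² = 1382976
∑_{k=49}^{95} k³ = 20793600 - 1382976 = 19410624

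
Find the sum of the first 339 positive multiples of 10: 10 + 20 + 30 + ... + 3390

Factor out 10: = 10(1 + 2 + ... + 339) = 10 × n(n+1)/2
= 10 × 339×340/2
= 10 × 57630
= 576300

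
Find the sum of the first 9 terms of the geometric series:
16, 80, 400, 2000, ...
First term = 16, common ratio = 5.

Sₙ = a(1 - rⁿ) / (1 - r)
S_9 = 16(1 - 5^9) / (1 - 5)
S_9 = 16(1 - 1953125) / (-4)
S_9 = 7812496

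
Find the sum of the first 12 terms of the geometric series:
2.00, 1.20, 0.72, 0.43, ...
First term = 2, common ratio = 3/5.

Sₙ = a(1 - rⁿ) / (1 - r)
S_12 = 2(1 - (3/5)^12) / (1 - (3/5))
S_12 = 2(1 - (531441/244140625)) / (2/5)
S_12 = 243609184/48828125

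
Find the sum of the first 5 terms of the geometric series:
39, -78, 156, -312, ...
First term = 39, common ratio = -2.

Sₙ = a(1 - rⁿ) / (1 - r)
S_5 = 39(1 - (-2)^5) / (1 - (-2))
S_5 = 39(1 - (-32)) / (3)
S_5 = 429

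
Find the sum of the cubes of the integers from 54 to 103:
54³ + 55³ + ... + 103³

Use ∑_{k=1}^{n} k³ = [n(n+1)/2]², then subtract the first 53 terms.
∑_{k=1}^{103} k³ = [103×104/2]² = 5356² = 28686736
∑_{k=1}^{53} k³ = [53×54/2]² = 1431² = 2047761
∑_{k=54}^{103} k³ = 28686736 - 2047761 = 26638975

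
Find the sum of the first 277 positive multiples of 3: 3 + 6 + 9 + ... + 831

Factor out 3: = 3(1 + 2 + ... + 277) = 3 × n(n+1)/2
= 3 × 277×278/2
= 3 × 38503
= 115509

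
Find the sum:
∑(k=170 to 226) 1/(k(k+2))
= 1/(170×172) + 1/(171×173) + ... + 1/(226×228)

Partial fractions: 1/(k(k+2)) = (1/2)[1/k - 1/(k+2)]
Telescoping leaves the first two and last two terms:
= (1/2)[1/170 + 1/171 - 1/227 - 1/228]
= 38789/26395560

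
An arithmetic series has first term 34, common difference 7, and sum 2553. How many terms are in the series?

Using S = n/2 × [2a + (n-1)d]
2553 = n/2 × [2(34) + (n-1)(7)]
2553 = n/2 × [68 + 7n - 7]
5106 = n × [61 + 7n]
7n² + (61)n - 5106 = 0
Discriminant: Δ = (61)² - 4(7)(-5106) = 3721 + 142968 = 146689
√Δ = 383
n = [-(61) + √Δ] / (2·7) = (-61 + 383) / 14 = 322 / 14 = 23
(The negative root is discarded since n must be a positive integer.)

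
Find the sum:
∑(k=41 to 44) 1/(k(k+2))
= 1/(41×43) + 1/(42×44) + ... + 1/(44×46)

Partial fractions: 1/(k(k+2)) = (1/2)[1/k - 1/(k+2)]
Telescoping leaves the first two and last two terms:
= (1/2)[1/41 + 1/42 - 1/45 - 1/46]
= 1259/594090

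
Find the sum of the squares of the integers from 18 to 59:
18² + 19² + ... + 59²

Use ∑_{k=1}^{n} k² = n(n+1)(2n+1)/6, then subtract the first 17 terms.
∑_{k=1}^{59} k² = 59×60×119/6 = 70210
∑_{k=1}^{17} k² = 17×18×35/6 = 1785
∑_{k=18}^{59} k² = 70210 - 1785 = 68425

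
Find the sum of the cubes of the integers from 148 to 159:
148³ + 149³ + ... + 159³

Use ∑_{k=1}^{n} k³ = [n(n+1)/2]², then subtract the first 147 terms.
∑_{k=1}^{159} k³ = [159×160/2]² = 12720² = 161798400
∑_{k=1}^{147} k³ = [147×148/2]² = 10878² = 118330884
∑_{k=148}^{159} k³ = 161798400 - 118330884 = 43467516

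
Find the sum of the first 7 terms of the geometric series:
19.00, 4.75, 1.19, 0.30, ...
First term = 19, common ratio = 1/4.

Sₙ = a(1 - rⁿ) / (1 - r)
S_7 = 19(1 - (1/4)^7) / (1 - (1/4))
S_7 = 19(1 - (1/16384)) / (3/4)
S_7 = 103759/4096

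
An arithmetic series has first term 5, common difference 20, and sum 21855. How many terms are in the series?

Using S = n/2 × [2a + (n-1)d]
21855 = n/2 × [2(5) + (n-1)(20)]
21855 = n/2 × [10 + 20n - 20]
43710 = n × [-10 + 20n]
20n² + (-10)n - 43710 = 0
Discriminant: Δ = (-10)² - 4(20)(-43710) = 100 + 3496800 = 3496900
√Δ = 1870
n = [-(-10) + √Δ] / (2·20) = (10 + 1870) / 40 = 1880 / 40 = 47
(The negative root is discarded since n must be a positive integer.)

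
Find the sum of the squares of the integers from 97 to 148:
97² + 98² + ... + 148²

Use ∑_{k=1}^{n} k² = n(n+1)(2n+1)/6, then subtract the first 96 terms.
∑_{k=1}^{148} k² = 148×149×297/6 = 1091574
∑_{k=1}^{96} k² = 96×97×193/6 = 299536
∑_{k=97}^{148} k² = 1091574 - 299536 = 792038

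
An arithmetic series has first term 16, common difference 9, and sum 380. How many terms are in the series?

Using S = n/2 × [2a + (n-1)d]
380 = n/2 × [2(16) + (n-1)(9)]
380 = n/2 × [32 + 9n - 9]
760 = n × [23 + 9n]
9n² + (23)n - 760 = 0
Discriminant: Δ = (23)² - 4(9)(-760) = 529 + 27360 = 27889
√Δ = 167
n = [-(23) + √Δ] / (2·9) = (-23 + 167) / 18 = 144 / 18 = 8
(The negative root is discarded since n must be a positive integer.)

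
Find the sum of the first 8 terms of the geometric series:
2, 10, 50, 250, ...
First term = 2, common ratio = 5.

Sₙ = a(1 - rⁿ) / (1 - r)
S_8 = 2(1 - 5^8) / (1 - 5)
S_8 = 2(1 - 390625) / (-4)
S_8 = 195312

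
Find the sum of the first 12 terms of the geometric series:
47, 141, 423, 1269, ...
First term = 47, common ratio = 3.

Sₙ = a(1 - rⁿ) / (1 - r)
S_12 = 47(1 - 3^12) / (1 - 3)
S_12 = 47(1 - 531441) / (-2)
S_12 = 12488840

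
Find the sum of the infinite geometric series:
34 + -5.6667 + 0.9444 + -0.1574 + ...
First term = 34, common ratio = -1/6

For |r| < 1, S = a / (1 - r)
S = 34 / (1 - (-1/6))
S = 34 / (7/6)
S = 204/7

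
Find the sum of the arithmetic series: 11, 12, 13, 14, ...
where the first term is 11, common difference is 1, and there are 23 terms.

Sₙ = n/2 × (first + last)
Last term = a + (n-1)d = 11 + (23-1)×1 = 33
S_23 = 23/2 × (11 + 33)
S_23 = 23/2 × 44 = 506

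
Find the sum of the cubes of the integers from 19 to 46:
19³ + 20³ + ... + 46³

Use ∑_{k=1}^{n} k³ = [n(n+1)/2]², then subtract the first 18 terms.
∑_{k=1}^{46} k³ = [46×47/2]² = 1081² = 1168561
∑_{k=1}^{18} k³ = [18×19/2]² = 171² = 29241
∑_{k=19}^{46} k³ = 1168561 - 29241 = 1139320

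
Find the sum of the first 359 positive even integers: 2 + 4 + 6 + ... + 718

Sum of first n even numbers = n(n+1)
= 359×360
= 129240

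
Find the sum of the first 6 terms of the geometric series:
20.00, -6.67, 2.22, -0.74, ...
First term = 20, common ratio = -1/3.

Sₙ = a(1 - rⁿ) / (1 - r)
S_6 = 20(1 - (-1/3)^6) / (1 - (-1/3))
S_6 = 20(1 - (1/729)) / (4/3)
S_6 = 3640/243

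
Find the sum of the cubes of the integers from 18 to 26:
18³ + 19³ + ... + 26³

Use ∑_{k=1}^{n} k³ = [n(n+1)/2]², then subtract the first 17 terms.
∑_{k=1}^{26} k³ = [26×27/2]² = 351² = 123201
∑_{k=1}^{17} k³ = [17×18/2]² = 153² = 23409
∑_{k=18}^{26} k³ = 123201 - 23409 = 99792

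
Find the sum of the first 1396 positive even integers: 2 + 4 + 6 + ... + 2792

Sum of first n even numbers = n(n+1)
= 1396×1397
= 1950212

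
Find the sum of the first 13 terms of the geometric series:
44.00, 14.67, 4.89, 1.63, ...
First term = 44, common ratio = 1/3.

Sₙ = a(1 - rⁿ) / (1 - r)
S_13 = 44(1 - (1/3)^13) / (1 - (1/3))
S_13 = 44(1 - (1/1594323)) / (2/3)
S_13 = 35075084/531441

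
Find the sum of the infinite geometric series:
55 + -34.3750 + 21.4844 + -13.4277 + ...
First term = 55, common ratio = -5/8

For |r| < 1, S = a / (1 - r)
S = 55 / (1 - (-5/8))
S = 55 / (13/8)
S = 440/13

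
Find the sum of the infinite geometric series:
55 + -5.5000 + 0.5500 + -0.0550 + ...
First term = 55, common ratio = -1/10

For |r| < 1, S = a / (1 - r)
S = 55 / (1 - (-1/10))
S = 55 / (11/10)
S = 50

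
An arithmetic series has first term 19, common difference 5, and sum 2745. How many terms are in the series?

Using S = n/2 × [2a + (n-1)d]
2745 = n/2 × [2(19) + (n-1)(5)]
2745 = n/2 × [38 + 5n - 5]
5490 = n × [33 + 5n]
5n² + (33)n - 5490 = 0
Discriminant: Δ = (33)² - 4(5)(-5490) = 1089 + 109800 = 110889
√Δ = 333
n = [-(33) + √Δ] / (2·5) = (-33 + 333) / 10 = 300 / 10 = 30
(The negative root is discarded since n must be a positive integer.)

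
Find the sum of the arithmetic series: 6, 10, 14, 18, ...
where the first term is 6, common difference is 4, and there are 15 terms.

Sₙ = n/2 × (first + last)
Last term = a + (n-1)d = 6 + (15-1)×4 = 62
S_15 = 15/2 × (6 + 62)
S_15 = 15/2 × 68 = 510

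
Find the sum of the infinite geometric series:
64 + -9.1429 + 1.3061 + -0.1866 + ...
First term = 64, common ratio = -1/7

For |r| < 1, S = a / (1 - r)
S = 64 / (1 - (-1/7))
S = 64 / (8/7)
S = 56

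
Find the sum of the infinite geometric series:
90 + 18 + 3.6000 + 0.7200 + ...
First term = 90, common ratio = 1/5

For |r| < 1, S = a / (1 - r)
S = 90 / (1 - (1/5))
S = 90 / (4/5)
S = 225/2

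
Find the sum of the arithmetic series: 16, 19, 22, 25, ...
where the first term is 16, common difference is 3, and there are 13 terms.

Sₙ = n/2 × (first + last)
Last term = a + (n-1)d = 16 + (13-1)×3 = 52
S_13 = 13/2 × (16 + 52)
S_13 = 13/2 × 68 = 442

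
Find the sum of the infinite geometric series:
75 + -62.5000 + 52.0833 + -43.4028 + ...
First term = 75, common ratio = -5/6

For |r| < 1, S = a / (1 - r)
S = 75 / (1 - (-5/6))
S = 75 / (11/6)
S = 450/11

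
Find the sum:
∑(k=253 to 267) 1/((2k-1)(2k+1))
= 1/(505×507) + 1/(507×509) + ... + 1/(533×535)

Partial fractions: 1/((2k-1)(2k+1)) = (1/2)[1/(2k-1) - 1/(2k+1)]
The series telescopes:
= (1/2)[1/505 - 1/535]
= 3/54035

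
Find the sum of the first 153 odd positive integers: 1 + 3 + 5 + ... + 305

Sum of first n odd numbers = n²
= 153²
= 23409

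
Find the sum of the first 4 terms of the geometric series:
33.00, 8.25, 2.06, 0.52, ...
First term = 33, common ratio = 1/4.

Sₙ = a(1 - rⁿ) / (1 - r)
S_4 = 33(1 - (1/4)^4) / (1 - (1/4))
S_4 = 33(1 - (1/256)) / (3/4)
S_4 = 2805/64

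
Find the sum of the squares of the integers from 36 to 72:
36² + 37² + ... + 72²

Use ∑_{k=1}^{n} k² = n(n+1)(2n+1)/6, then subtract the first 35 terms.
∑_{k=1}^{72} k² = 72×73×145/6 = 127020
∑_{k=1}^{35} k² = 35×36×71/6 = 14910
∑_{k=36}^{72} k² = 127020 - 14910 = 112110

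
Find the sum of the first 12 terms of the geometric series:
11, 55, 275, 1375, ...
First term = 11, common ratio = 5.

Sₙ = a(1 - rⁿ) / (1 - r)
S_12 = 11(1 - 5^12) / (1 - 5)
S_12 = 11(1 - 244140625) / (-4)
S_12 = 671386716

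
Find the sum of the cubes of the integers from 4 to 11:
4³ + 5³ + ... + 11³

Use ∑_{k=1}^{n} k³ = [n(n+1)/2]², then subtract the first 3 terms.
∑_{k=1}^{11} k³ = [11×12/2]² = 66² = 4356
∑_{k=1}^{3} k³ = [3×4/2]² = 6² = 36
∑_{k=4}^{11} k³ = 4356 - 36 = 4320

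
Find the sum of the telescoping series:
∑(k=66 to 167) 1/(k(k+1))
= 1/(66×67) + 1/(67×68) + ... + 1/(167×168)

Partial fractions: 1/(k(k+1)) = 1/k - 1/(k+1)
The series telescopes:
= (1/66 - 1/67) + (1/67 - 1/68) + ... + (1/167 - 1/168)
= 1/66 - 1/168
= 17/1848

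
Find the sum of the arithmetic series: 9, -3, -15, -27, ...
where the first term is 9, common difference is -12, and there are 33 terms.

Sₙ = n/2 × (first + last)
Last term = a + (n-1)d = 9 + (33-1)×(-12) = -375
S_33 = 33/2 × (9 + (-375))
S_33 = 33/2 × (-366) = -6039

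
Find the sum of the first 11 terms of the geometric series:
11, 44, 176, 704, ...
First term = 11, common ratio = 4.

Sₙ = a(1 - rⁿ) / (1 - r)
S_11 = 11(1 - 4^11) / (1 - 4)
S_11 = 11(1 - 4194304) / (-3)
S_11 = 15379111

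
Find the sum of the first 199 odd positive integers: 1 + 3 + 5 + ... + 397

Sum of first n odd numbers = n²
= 199²
= 39601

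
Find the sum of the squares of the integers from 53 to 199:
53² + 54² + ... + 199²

Use ∑_{k=1}^{n} k² = n(n+1)(2n+1)/6, then subtract the first 52 terms.
∑_{k=1}^{199} k² = 199×200×399/6 = 2646700
∑_{k=1}^{52} k² = 52×53×105/6 = 48230
∑_{k=53}^{199} k² = 2646700 - 48230 = 2598470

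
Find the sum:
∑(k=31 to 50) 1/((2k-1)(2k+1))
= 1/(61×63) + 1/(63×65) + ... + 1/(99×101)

Partial fractions: 1/((2k-1)(2k+1)) = (1/2)[1/(2k-1) - 1/(2k+1)]
The series telescopes:
= (1/2)[1/61 - 1/101]
= 20/6161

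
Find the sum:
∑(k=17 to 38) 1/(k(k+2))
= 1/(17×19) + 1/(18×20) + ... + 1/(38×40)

Partial fractions: 1/(k(k+2)) = (1/2)[1/k - 1/(k+2)]
Telescoping leaves the first two and last two terms:
= (1/2)[1/17 + 1/18 - 1/39 - 1/40]
= 5071/159120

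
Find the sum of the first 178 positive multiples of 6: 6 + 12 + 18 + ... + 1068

Factor out 6: = 6(1 + 2 + ... + 178) = 6 × n(n+1)/2
= 6 × 178×179/2
= 6 × 15931
= 95586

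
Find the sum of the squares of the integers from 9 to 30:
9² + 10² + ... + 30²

Use ∑_{k=1}^{n} k² = n(n+1)(2n+1)/6, then subtract the first 8 terms.
∑_{k=1}^{30} k² = 30×31×61/6 = 9455
∑_{k=1}^{8} k² = 8×9×17/6 = 204
∑_{k=9}^{30} k² = 9455 - 204 = 9251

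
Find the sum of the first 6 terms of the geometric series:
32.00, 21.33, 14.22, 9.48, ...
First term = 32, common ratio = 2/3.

Sₙ = a(1 - rⁿ) / (1 - r)
S_6 = 32(1 - (2/3)^6) / (1 - (2/3))
S_6 = 32(1 - (64/729)) / (1/3)
S_6 = 21280/243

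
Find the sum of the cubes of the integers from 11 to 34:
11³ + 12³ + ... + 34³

Use ∑_{k=1}^{n} k³ = [n(n+1)/2]², then subtract the first 10 terms.
∑_{k=1}^{34} k³ = [34×35/2]² = 595² = 354025
∑_{k=1}^{10} k³ = [10×11/2]² = 55² = 3025
∑_{k=11}^{34} k³ = 354025 - 3025 = 351000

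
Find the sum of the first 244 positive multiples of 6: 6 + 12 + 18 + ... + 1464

Factor out 6: = 6(1 + 2 + ... + 244) = 6 × n(n+1)/2
= 6 × 244×245/2
= 6 × 29890
= 179340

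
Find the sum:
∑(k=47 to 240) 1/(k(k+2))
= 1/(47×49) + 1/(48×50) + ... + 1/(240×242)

Partial fractions: 1/(k(k+2)) = (1/2)[1/k - 1/(k+2)]
Telescoping leaves the first two and last two terms:
= (1/2)[1/47 + 1/48 - 1/241 - 1/242]
= 2225471/131574432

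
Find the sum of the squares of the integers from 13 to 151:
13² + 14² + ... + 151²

Use ∑_{k=1}^{n} k² = n(n+1)(2n+1)/6, then subtract the first 12 terms.
∑_{k=1}^{151} k² = 151×152×303/6 = 1159076
∑_{k=1}^{12} k² = 12×13×25/6 = 650
∑_{k=13}^{151} k² = 1159076 - 650 = 1158426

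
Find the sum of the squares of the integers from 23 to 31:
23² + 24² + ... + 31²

Use ∑_{k=1}^{n} k² = n(n+1)(2n+1)/6, then subtract the first 22 terms.
∑_{k=1}^{31} k² = 31×32×63/6 = 10416
∑_{k=1}^{22} k² = 22×23×45/6 = 3795
∑_{k=23}^{31} k² = 10416 - 3795 = 6621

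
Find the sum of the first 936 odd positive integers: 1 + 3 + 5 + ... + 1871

Sum of first n odd numbers = n²
= 936²
= 876096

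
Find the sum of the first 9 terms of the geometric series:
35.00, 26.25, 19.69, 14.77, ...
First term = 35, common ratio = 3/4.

Sₙ = a(1 - rⁿ) / (1 - r)
S_9 = 35(1 - (3/4)^9) / (1 - (3/4))
S_9 = 35(1 - (19683/262144)) / (1/4)
S_9 = 8486135/65536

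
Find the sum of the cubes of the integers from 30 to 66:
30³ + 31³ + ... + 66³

Use ∑_{k=1}^{n} k³ = [n(n+1)/2]², then subtract the first 29 terms.
∑_{k=1}^{66} k³ = [66×67/2]² = 2211² = 4888521
∑_{k=1}^{29} k³ = [29×30/2]² = 435² = 189225
∑_{k=30}^{66} k³ = 4888521 - 189225 = 4699296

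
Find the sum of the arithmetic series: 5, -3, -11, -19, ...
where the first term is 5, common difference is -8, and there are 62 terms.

Sₙ = n/2 × (first + last)
Last term = a + (n-1)d = 5 + (62-1)×(-8) = -483
S_62 = 62/2 × (5 + (-483))
S_62 = 62/2 × (-478) = -14818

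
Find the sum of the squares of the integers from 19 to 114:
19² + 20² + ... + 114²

Use ∑_{k=1}^{n} k² = n(n+1)(2n+1)/6, then subtract the first 18 terms.
∑_{k=1}^{114} k² = 114×115×229/6 = 500365
∑_{k=1}^{18} k² = 18×19×37/6 = 2109
∑_{k=19}^{114} k² = 500365 - 2109 = 498256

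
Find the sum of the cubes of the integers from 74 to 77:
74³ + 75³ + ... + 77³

Use ∑_{k=1}^{n} k³ = [n(n+1)/2]², then subtract the first 73 terms.
∑_{k=1}^{77} k³ = [77×78/2]² = 3003² = 9018009
∑_{k=1}^{73} k³ = [73×74/2]² = 2701² = 7295401
∑_{k=74}^{77} k³ = 9018009 - 7295401 = 1722608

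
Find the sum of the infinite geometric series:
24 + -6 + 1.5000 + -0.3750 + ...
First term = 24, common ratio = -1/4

For |r| < 1, S = a / (1 - r)
S = 24 / (1 - (-1/4))
S = 24 / (5/4)
S = 96/5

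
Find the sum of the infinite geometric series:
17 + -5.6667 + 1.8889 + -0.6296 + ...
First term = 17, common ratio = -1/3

For |r| < 1, S = a / (1 - r)
S = 17 / (1 - (-1/3))
S = 17 / (4/3)
S = 51/4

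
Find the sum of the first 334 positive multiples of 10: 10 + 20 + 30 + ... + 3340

Factor out 10: = 10(1 + 2 + ... + 334) = 10 × n(n+1)/2
= 10 × 334×335/2
= 10 × 55945
= 559450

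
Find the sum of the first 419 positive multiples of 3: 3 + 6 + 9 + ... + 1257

Factor out 3: = 3(1 + 2 + ... + 419) = 3 × n(n+1)/2
= 3 × 419×420/2
= 3 × 87990
= 263970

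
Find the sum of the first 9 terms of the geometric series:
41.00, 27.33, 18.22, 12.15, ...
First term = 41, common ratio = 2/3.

Sₙ = a(1 - rⁿ) / (1 - r)
S_9 = 41(1 - (2/3)^9) / (1 - (2/3))
S_9 = 41(1 - (512/19683)) / (1/3)
S_9 = 786011/6561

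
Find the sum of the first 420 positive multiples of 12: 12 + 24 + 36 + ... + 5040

Factor out 12: = 12(1 + 2 + ... + 420) = 12 × n(n+1)/2
= 12 × 420×421/2
= 12 × 88410
= 1060920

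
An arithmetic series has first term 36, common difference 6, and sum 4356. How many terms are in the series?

Using S = n/2 × [2a + (n-1)d]
4356 = n/2 × [2(36) + (n-1)(6)]
4356 = n/2 × [72 + 6n - 6]
8712 = n × [66 + 6n]
6n² + (66)n - 8712 = 0
Discriminant: Δ = (66)² - 4(6)(-8712) = 4356 + 209088 = 213444
√Δ = 462
n = [-(66) + √Δ] / (2·6) = (-66 + 462) / 12 = 396 / 12 = 33
(The negative root is discarded since n must be a positive integer.)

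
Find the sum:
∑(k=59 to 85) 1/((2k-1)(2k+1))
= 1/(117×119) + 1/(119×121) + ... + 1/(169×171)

Partial fractions: 1/((2k-1)(2k+1)) = (1/2)[1/(2k-1) - 1/(2k+1)]
The series telescopes:
= (1/2)[1/117 - 1/171]
= 1/741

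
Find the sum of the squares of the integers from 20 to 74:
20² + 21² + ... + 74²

Use ∑_{k=1}^{n} k² = n(n+1)(2n+1)/6, then subtract the first 19 terms.
∑_{k=1}^{74} k² = 74×75×149/6 = 137825
∑_{k=1}^{19} k² = 19×20×39/6 = 2470
∑_{k=20}^{74} k² = 137825 - 2470 = 135355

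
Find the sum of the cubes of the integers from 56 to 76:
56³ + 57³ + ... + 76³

Use ∑_{k=1}^{n} k³ = [n(n+1)/2]², then subtract the first 55 terms.
∑_{k=1}^{76} k³ = [76×77/2]² = 2926² = 8561476
∑_{k=1}^{55} k³ = [55×56/2]² = 1540² = 2371600
∑_{k=56}^{76} k³ = 8561476 - 2371600 = 6189876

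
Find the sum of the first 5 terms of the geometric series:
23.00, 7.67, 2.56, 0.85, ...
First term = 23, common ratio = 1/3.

Sₙ = a(1 - rⁿ) / (1 - r)
S_5 = 23(1 - (1/3)^5) / (1 - (1/3))
S_5 = 23(1 - (1/243)) / (2/3)
S_5 = 2783/81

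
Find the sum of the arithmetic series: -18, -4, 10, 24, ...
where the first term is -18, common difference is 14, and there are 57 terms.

Sₙ = n/2 × (first + last)
Last term = a + (n-1)d = -18 + (57-1)×14 = 766
S_57 = 57/2 × (-18 + 766)
S_57 = 57/2 × 748 = 21318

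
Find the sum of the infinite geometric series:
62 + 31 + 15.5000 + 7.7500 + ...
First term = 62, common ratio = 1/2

For |r| < 1, S = a / (1 - r)
S = 62 / (1 - (1/2))
S = 62 / (1/2)
S = 124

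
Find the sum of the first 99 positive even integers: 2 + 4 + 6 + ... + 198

Sum of first n even numbers = n(n+1)
= 99×100
= 9900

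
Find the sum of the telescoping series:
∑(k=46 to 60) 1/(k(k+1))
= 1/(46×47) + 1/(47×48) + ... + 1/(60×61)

Partial fractions: 1/(k(k+1)) = 1/k - 1/(k+1)
The series telescopes:
= (1/46 - 1/47) + (1/47 - 1/48) + ... + (1/60 - 1/61)
= 1/46 - 1/61
= 15/2806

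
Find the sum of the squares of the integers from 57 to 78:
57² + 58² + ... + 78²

Use ∑_{k=1}^{n} k² = n(n+1)(2n+1)/6, then subtract the first 56 terms.
∑_{k=1}^{78} k² = 78×79×157/6 = 161239
∑_{k=1}^{56} k² = 56×57×113/6 = 60116
∑_{k=57}^{78} k² = 161239 - 60116 = 101123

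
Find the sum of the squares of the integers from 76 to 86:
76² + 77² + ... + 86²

Use ∑_{k=1}^{n} k² = n(n+1)(2n+1)/6, then subtract the first 75 terms.
∑_{k=1}^{86} k² = 86×87×173/6 = 215731
∑_{k=1}^{75} k² = 75×76×151/6 = 143450
∑_{k=76}^{86} k² = 215731 - 143450 = 72281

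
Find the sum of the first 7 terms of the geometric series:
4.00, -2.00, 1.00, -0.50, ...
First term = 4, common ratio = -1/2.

Sₙ = a(1 - rⁿ) / (1 - r)
S_7 = 4(1 - (-1/2)^7) / (1 - (-1/2))
S_7 = 4(1 - (-1/128)) / (3/2)
S_7 = 43/16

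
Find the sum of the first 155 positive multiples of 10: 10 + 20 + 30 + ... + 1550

Factor out 10: = 10(1 + 2 + ... + 155) = 10 × n(n+1)/2
= 10 × 155×156/2
= 10 × 12090
= 120900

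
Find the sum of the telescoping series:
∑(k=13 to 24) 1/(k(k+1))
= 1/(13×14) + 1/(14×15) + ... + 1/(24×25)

Partial fractions: 1/(k(k+1)) = 1/k - 1/(k+1)
The series telescopes:
= (1/13 - 1/14) + (1/14 - 1/15) + ... + (1/24 - 1/25)
= 1/13 - 1/25
= 12/325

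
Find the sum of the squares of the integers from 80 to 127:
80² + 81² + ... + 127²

Use ∑_{k=1}^{n} k² = n(n+1)(2n+1)/6, then subtract the first 79 terms.
∑_{k=1}^{127} k² = 127×128×255/6 = 690880
∑_{k=1}^{79} k² = 79×80×159/6 = 167480
∑_{k=80}^{127} k² = 690880 - 167480 = 523400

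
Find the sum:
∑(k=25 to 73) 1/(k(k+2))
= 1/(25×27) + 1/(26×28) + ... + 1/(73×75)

Partial fractions: 1/(k(k+2)) = (1/2)[1/k - 1/(k+2)]
Telescoping leaves the first two and last two terms:
= (1/2)[1/25 + 1/26 - 1/74 - 1/75]
= 931/36075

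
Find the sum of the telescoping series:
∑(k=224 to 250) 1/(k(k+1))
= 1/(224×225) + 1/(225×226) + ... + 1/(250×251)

Partial fractions: 1/(k(k+1)) = 1/k - 1/(k+1)
The series telescopes:
= (1/224 - 1/225) + (1/225 - 1/226) + ... + (1/250 - 1/251)
= 1/224 - 1/251
= 27/56224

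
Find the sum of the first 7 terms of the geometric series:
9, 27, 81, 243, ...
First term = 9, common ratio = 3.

Sₙ = a(1 - rⁿ) / (1 - r)
S_7 = 9(1 - 3^7) / (1 - 3)
S_7 = 9(1 - 2187) / (-2)
S_7 = 9837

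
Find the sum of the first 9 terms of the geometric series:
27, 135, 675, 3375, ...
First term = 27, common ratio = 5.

Sₙ = a(1 - rⁿ) / (1 - r)
S_9 = 27(1 - 5^9) / (1 - 5)
S_9 = 27(1 - 1953125) / (-4)
S_9 = 13183587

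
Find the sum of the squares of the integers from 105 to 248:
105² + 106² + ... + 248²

Use ∑_{k=1}^{n} k² = n(n+1)(2n+1)/6, then subtract the first 104 terms.
∑_{k=1}^{248} k² = 248×249×497/6 = 5115124
∑_{k=1}^{104} k² = 104×105×209/6 = 380380
∑_{k=105}^{248} k² = 5115124 - 380380 = 4734744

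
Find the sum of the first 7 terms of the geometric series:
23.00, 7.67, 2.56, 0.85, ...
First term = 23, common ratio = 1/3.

Sₙ = a(1 - rⁿ) / (1 - r)
S_7 = 23(1 - (1/3)^7) / (1 - (1/3))
S_7 = 23(1 - (1/2187)) / (2/3)
S_7 = 25139/729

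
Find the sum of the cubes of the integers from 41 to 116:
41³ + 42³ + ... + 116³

Use ∑_{k=1}^{n} k³ = [n(n+1)/2]², then subtract the first 40 terms.
∑_{k=1}^{116} k³ = [116×117/2]² = 6786² = 46049796
∑_{k=1}^{40} k³ = [40×41/2]² = 820² = 672400
∑_{k=41}^{116} k³ = 46049796 - 672400 = 45377396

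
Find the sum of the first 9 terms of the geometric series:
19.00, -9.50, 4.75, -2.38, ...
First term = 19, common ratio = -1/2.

Sₙ = a(1 - rⁿ) / (1 - r)
S_9 = 19(1 - (-1/2)^9) / (1 - (-1/2))
S_9 = 19(1 - (-1/512)) / (3/2)
S_9 = 3249/256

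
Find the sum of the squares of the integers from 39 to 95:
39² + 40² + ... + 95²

Use ∑_{k=1}^{n} k² = n(n+1)(2n+1)/6, then subtract the first 38 terms.
∑_{k=1}^{95} k² = 95×96×191/6 = 290320
∑_{k=1}^{38} k² = 38×39×77/6 = 19019
∑_{k=39}^{95} k² = 290320 - 19019 = 271301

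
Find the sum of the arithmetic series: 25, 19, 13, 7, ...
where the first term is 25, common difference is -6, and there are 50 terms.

Sₙ = n/2 × (first + last)
Last term = a + (n-1)d = 25 + (50-1)×(-6) = -269
S_50 = 50/2 × (25 + (-269))
S_50 = 50/2 × (-244) = -6100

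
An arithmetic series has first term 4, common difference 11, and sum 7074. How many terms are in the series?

Using S = n/2 × [2a + (n-1)d]
7074 = n/2 × [2(4) + (n-1)(11)]
7074 = n/2 × [8 + 11n - 11]
14148 = n × [-3 + 11n]
11n² + (-3)n - 14148 = 0
Discriminant: Δ = (-3)² - 4(11)(-14148) = 9 + 622512 = 622521
√Δ = 789
n = [-(-3) + √Δ] / (2·11) = (3 + 789) / 22 = 792 / 22 = 36
(The negative root is discarded since n must be a positive integer.)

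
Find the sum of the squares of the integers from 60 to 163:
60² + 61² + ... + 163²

Use ∑_{k=1}^{n} k² = n(n+1)(2n+1)/6, then subtract the first 59 terms.
∑_{k=1}^{163} k² = 163×164×327/6 = 1456894
∑_{k=1}^{59} k² = 59×60×119/6 = 70210
∑_{k=60}^{163} k² = 1456894 - 70210 = 1386684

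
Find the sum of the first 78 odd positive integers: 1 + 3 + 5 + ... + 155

Sum of first n odd numbers = n²
= 78²
= 6084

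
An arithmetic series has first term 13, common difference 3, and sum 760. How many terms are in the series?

Using S = n/2 × [2a + (n-1)d]
760 = n/2 × [2(13) + (n-1)(3)]
760 = n/2 × [26 + 3n - 3]
1520 = n × [23 + 3n]
3n² + (23)n - 1520 = 0
Discriminant: Δ = (23)² - 4(3)(-1520) = 529 + 18240 = 18769
√Δ = 137
n = [-(23) + √Δ] / (2·3) = (-23 + 137) / 6 = 114 / 6 = 19
(The negative root is discarded since n must be a positive integer.)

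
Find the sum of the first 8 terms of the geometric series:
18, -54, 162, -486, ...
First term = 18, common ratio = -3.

Sₙ = a(1 - rⁿ) / (1 - r)
S_8 = 18(1 - (-3)^8) / (1 - (-3))
S_8 = 18(1 - 6561) / (4)
S_8 = -29520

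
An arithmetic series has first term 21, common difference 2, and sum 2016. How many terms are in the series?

Using S = n/2 × [2a + (n-1)d]
2016 = n/2 × [2(21) + (n-1)(2)]
2016 = n/2 × [42 + 2n - 2]
4032 = n × [40 + 2n]
2n² + (40)n - 4032 = 0
Discriminant: Δ = (40)² - 4(2)(-4032) = 1600 + 32256 = 33856
√Δ = 184
n = [-(40) + √Δ] / (2·2) = (-40 + 184) / 4 = 144 / 4 = 36
(The negative root is discarded since n must be a positive integer.)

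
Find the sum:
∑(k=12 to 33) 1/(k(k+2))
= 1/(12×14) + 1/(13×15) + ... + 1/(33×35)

Partial fractions: 1/(k(k+2)) = (1/2)[1/k - 1/(k+2)]
Telescoping leaves the first two and last two terms:
= (1/2)[1/12 + 1/13 - 1/34 - 1/35]
= 9493/185640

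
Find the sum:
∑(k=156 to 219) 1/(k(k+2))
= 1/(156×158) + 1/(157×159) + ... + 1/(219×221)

Partial fractions: 1/(k(k+2)) = (1/2)[1/k - 1/(k+2)]
Telescoping leaves the first two and last two terms:
= (1/2)[1/156 + 1/157 - 1/220 - 1/221]
= 10618/5725005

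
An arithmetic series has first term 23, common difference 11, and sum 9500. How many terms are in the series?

Using S = n/2 × [2a + (n-1)d]
9500 = n/2 × [2(23) + (n-1)(11)]
9500 = n/2 × [46 + 11n - 11]
19000 = n × [35 + 11n]
11n² + (35)n - 19000 = 0
Discriminant: Δ = (35)² - 4(11)(-19000) = 1225 + 836000 = 837225
√Δ = 915
n = [-(35) + √Δ] / (2·11) = (-35 + 915) / 22 = 880 / 22 = 40
(The negative root is discarded since n must be a positive integer.)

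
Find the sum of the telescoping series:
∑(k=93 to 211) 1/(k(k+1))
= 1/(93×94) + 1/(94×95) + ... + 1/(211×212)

Partial fractions: 1/(k(k+1)) = 1/k - 1/(k+1)
The series telescopes:
= (1/93 - 1/94) + (1/94 - 1/95) + ... + (1/211 - 1/212)
= 1/93 - 1/212
= 119/19716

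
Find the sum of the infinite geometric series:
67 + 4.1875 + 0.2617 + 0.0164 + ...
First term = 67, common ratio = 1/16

For |r| < 1, S = a / (1 - r)
S = 67 / (1 - (1/16))
S = 67 / (15/16)
S = 1072/15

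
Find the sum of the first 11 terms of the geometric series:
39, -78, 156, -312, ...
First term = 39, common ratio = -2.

Sₙ = a(1 - rⁿ) / (1 - r)
S_11 = 39(1 - (-2)^11) / (1 - (-2))
S_11 = 39(1 - (-2048)) / (3)
S_11 = 26637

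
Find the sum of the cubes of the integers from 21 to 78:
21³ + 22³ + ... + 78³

Use ∑_{k=1}^{n} k³ = [n(n+1)/2]², then subtract the first 20 terms.
∑_{k=1}^{78} k³ = [78×79/2]² = 3081² = 9492561
∑_{k=1}^{20} k³ = [20×21/2]² = 210² = 44100
∑_{k=21}^{78} k³ = 9492561 - 44100 = 9448461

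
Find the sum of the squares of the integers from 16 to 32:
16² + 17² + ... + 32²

Use ∑_{k=1}^{n} k² = n(n+1)(2n+1)/6, then subtract the first 15 terms.
∑_{k=1}^{32} k² = 32×33×65/6 = 11440
∑_{k=1}^{15} k² = 15×16×31/6 = 1240
∑_{k=16}^{32} k² = 11440 - 1240 = 10200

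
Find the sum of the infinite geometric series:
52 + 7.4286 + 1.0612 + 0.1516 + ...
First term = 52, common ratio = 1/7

For |r| < 1, S = a / (1 - r)
S = 52 / (1 - (1/7))
S = 52 / (6/7)
S = 182/3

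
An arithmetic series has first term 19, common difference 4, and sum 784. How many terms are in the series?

Using S = n/2 × [2a + (n-1)d]
784 = n/2 × [2(19) + (n-1)(4)]
784 = n/2 × [38 + 4n - 4]
1568 = n × [34 + 4n]
4n² + (34)n - 1568 = 0
Discriminant: Δ = (34)² - 4(4)(-1568) = 1156 + 25088 = 26244
√Δ = 162
n = [-(34) + √Δ] / (2·4) = (-34 + 162) / 8 = 128 / 8 = 16
(The negative root is discarded since n must be a positive integer.)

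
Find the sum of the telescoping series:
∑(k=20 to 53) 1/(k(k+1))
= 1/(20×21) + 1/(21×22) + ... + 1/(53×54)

Partial fractions: 1/(k(k+1)) = 1/k - 1/(k+1)
The series telescopes:
= (1/20 - 1/21) + (1/21 - 1/22) + ... + (1/53 - 1/54)
= 1/20 - 1/54
= 17/540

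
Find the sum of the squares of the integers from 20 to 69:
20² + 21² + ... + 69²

Use ∑_{k=1}^{n} k² = n(n+1)(2n+1)/6, then subtract the first 19 terms.
∑_{k=1}^{69} k² = 69×70×139/6 = 111895
∑_{k=1}^{19} k² = 19×20×39/6 = 2470
∑_{k=20}^{69} k² = 111895 - 2470 = 109425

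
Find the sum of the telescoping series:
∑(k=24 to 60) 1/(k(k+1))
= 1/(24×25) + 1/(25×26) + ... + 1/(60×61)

Partial fractions: 1/(k(k+1)) = 1/k - 1/(k+1)
The series telescopes:
= (1/24 - 1/25) + (1/25 - 1/26) + ... + (1/60 - 1/61)
= 1/24 - 1/61
= 37/1464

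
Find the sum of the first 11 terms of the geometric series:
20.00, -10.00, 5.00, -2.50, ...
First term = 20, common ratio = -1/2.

Sₙ = a(1 - rⁿ) / (1 - r)
S_11 = 20(1 - (-1/2)^11) / (1 - (-1/2))
S_11 = 20(1 - (-1/2048)) / (3/2)
S_11 = 3415/256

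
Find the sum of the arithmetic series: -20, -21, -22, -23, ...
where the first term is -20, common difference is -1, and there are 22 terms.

Sₙ = n/2 × (first + last)
Last term = a + (n-1)d = -20 + (22-1)×(-1) = -41
S_22 = 22/2 × (-20 + (-41))
S_22 = 22/2 × (-61) = -671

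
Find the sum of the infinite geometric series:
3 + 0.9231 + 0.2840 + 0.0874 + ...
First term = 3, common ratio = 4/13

For |r| < 1, S = a / (1 - r)
S = 3 / (1 - (4/13))
S = 3 / (9/13)
S = 13/3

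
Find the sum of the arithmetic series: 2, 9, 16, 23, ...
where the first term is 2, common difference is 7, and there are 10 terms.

Sₙ = n/2 × (first + last)
Last term = a + (n-1)d = 2 + (10-1)×7 = 65
S_10 = 10/2 × (2 + 65)
S_10 = 10/2 × 67 = 335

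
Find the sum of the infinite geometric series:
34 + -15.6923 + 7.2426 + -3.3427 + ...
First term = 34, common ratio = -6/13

For |r| < 1, S = a / (1 - r)
S = 34 / (1 - (-6/13))
S = 34 / (19/13)
S = 442/19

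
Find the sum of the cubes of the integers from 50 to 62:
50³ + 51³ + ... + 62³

Use ∑_{k=1}^{n} k³ = [n(n+1)/2]², then subtract the first 49 terms.
∑_{k=1}^{62} k³ = [62×63/2]² = 1953² = 3814209
∑_{k=1}^{49} k³ = [49×50/2]² = 1225² = 1500625
∑_{k=50}^{62} k³ = 3814209 - 1500625 = 2313584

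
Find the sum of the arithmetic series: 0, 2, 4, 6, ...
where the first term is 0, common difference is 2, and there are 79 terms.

Sₙ = n/2 × (first + last)
Last term = a + (n-1)d = 0 + (79-1)×2 = 156
S_79 = 79/2 × (0 + 156)
S_79 = 79/2 × 156 = 6162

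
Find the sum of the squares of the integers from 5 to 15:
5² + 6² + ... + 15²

Use ∑_{k=1}^{n} k² = n(n+1)(2n+1)/6, then subtract the first 4 terms.
∑_{k=1}^{15} k² = 15×16×31/6 = 1240
∑_{k=1}^{4} k² = 4×5×9/6 = 30
∑_{k=5}^{15} k² = 1240 - 30 = 1210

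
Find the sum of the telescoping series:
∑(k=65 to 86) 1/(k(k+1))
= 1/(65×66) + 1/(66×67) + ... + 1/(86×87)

Partial fractions: 1/(k(k+1)) = 1/k - 1/(k+1)
The series telescopes:
= (1/65 - 1/66) + (1/66 - 1/67) + ... + (1/86 - 1/87)
= 1/65 - 1/87
= 22/5655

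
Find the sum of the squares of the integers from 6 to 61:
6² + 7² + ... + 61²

Use ∑_{k=1}^{n} k² = n(n+1)(2n+1)/6, then subtract the first 5 terms.
∑_{k=1}^{61} k² = 61×62×123/6 = 77531
∑_{k=1}^{5} k² = 5×6×11/6 = 55
∑_{k=6}^{61} k² = 77531 - 55 = 77476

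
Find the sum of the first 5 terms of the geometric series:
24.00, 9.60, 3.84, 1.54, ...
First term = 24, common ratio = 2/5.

Sₙ = a(1 - rⁿ) / (1 - r)
S_5 = 24(1 - (2/5)^5) / (1 - (2/5))
S_5 = 24(1 - (32/3125)) / (3/5)
S_5 = 24744/625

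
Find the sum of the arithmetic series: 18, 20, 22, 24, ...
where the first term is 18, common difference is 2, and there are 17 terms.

Sₙ = n/2 × (first + last)
Last term = a + (n-1)d = 18 + (17-1)×2 = 50
S_17 = 17/2 × (18 + 50)
S_17 = 17/2 × 68 = 578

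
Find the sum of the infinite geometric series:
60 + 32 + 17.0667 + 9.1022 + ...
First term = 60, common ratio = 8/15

For |r| < 1, S = a / (1 - r)
S = 60 / (1 - (8/15))
S = 60 / (7/15)
S = 900/7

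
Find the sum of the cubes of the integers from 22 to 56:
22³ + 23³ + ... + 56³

Use ∑_{k=1}^{n} k³ = [n(n+1)/2]², then subtract the first 21 terms.
∑_{k=1}^{56} k³ = [56×57/2]² = 1596² = 2547216
∑_{k=1}^{21} k³ = [21×22/2]² = 231² = 53361
∑_{k=22}^{56} k³ = 2547216 - 53361 = 2493855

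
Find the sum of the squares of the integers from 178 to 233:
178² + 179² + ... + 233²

Use ∑_{k=1}^{n} k² = n(n+1)(2n+1)/6, then subtract the first 177 terms.
∑_{k=1}^{233} k² = 233×234×467/6 = 4243629
∑_{k=1}^{177} k² = 177×178×355/6 = 1864105
∑_{k=178}^{233} k² = 4243629 - 1864105 = 2379524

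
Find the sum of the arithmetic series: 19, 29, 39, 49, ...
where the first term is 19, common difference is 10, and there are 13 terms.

Sₙ = n/2 × (first + last)
Last term = a + (n-1)d = 19 + (13-1)×10 = 139
S_13 = 13/2 × (19 + 139)
S_13 = 13/2 × 158 = 1027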